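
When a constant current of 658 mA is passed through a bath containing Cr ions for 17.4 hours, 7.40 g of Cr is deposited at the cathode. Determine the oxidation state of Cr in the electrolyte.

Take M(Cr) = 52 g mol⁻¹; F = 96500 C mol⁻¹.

Q = I·t = 0.6580 A × 62640 s = 41220 C, so n(e⁻) = 41220/96500 = 0.4271 mol.
n(Cr) deposited = 7.40 / 52 = 0.1423 mol.
Electrons per atom = n(e⁻)/n(Cr) = 0.4271 / 0.1423 = 3.00 ≈ 3, so the ion is Cr³⁺.

+3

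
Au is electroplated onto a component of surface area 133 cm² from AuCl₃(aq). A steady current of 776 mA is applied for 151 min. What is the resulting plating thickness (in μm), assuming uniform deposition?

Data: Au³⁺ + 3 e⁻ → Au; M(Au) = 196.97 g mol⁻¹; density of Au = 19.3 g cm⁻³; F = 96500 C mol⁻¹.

Q = I·t = 0.7760 × 9060.0 = 7031 C; n(e⁻) = 0.07286 mol.
n(Au) = n(e⁻)/3 = 0.02429 mol, so m = 0.02429 × 196.97 = 4.783 g.
Volume = m/ρ = 4.783 / 19.3 = 0.2478 cm³.
Thickness = V/A = 0.2478 / 133 = 0.00186 cm = 18.6 μm.

18.6 μm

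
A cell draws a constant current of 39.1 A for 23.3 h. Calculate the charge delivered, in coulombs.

Q = I·t = 39.10 A × 83880 s = 3.28 × 10⁶ C.

3.28 × 10⁶ C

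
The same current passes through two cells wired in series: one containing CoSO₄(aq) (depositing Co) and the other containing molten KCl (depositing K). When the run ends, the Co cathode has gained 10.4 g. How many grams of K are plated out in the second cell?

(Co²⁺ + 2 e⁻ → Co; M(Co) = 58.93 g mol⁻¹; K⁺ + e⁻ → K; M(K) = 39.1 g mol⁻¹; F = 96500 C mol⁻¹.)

13.8 g

n(Co) = 10.4 / 58.93 = 0.1765 mol.
Since Co²⁺ + 2 e⁻ → Co, n(e⁻) passed = 2 × 0.1765 = 0.3530 mol.
Cells in series carry the same charge, so the same 0.3530 mol of electrons passes through cell 2.
K⁺ + e⁻ → K, so n(K) = 0.3530 / 1 = 0.3530 mol.
m(K) = 0.3530 × 39.1 = 13.8 g.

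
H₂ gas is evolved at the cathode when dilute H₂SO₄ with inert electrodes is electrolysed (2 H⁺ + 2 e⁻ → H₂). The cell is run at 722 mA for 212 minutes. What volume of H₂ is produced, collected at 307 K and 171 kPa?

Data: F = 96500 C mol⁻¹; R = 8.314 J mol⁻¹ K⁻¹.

0.710 L

Q = I·t = 0.7220 A × 12720 s = 9184 C.
n(e⁻) = Q/F = 9184 / 96500 = 0.09517 mol.
2 electrons are transferred per H₂ molecule, so n(H₂) = 0.09517 / 2 = 0.04758 mol.
V = nRT/P = (0.04758 × 8.314 × 307) / (171 × 10³ Pa) = 7.10 × 10⁻⁴ m³ = 0.710 L.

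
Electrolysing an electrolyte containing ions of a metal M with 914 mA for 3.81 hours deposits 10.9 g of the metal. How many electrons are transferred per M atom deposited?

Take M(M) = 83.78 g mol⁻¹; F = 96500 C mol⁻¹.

Q = I·t = 0.9140 A × 13716 s = 12540 C, so n(e⁻) = 12540/96500 = 0.1299 mol.
n(M) deposited = 10.9 / 83.78 = 0.1301 mol.
Electrons per atom = n(e⁻)/n(M) = 0.1299 / 0.1301 = 0.999 ≈ 1, so the ion is M⁺.

1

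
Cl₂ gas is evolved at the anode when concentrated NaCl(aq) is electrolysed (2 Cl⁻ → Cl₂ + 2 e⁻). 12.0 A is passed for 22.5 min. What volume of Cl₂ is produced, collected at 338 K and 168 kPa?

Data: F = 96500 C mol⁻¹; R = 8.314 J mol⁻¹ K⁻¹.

Q = I·t = 12.00 A × 1350.0 s = 16200 C.
n(e⁻) = Q/F = 16200 / 96500 = 0.1679 mol.
2 electrons are transferred per Cl₂ molecule, so n(Cl₂) = 0.1679 / 2 = 0.08394 mol.
V = nRT/P = (0.08394 × 8.314 × 338) / (168 × 10³ Pa) = 0.00140 m³ = 1.40 L.

1.40 L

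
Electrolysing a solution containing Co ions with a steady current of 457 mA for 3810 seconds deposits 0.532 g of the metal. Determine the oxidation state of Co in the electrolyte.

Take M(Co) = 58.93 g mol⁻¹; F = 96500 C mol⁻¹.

Q = I·t = 0.4570 A × 3810.0 s = 1741 C, so n(e⁻) = 1741/96500 = 0.01804 mol.
n(Co) deposited = 0.532 / 58.93 = 0.009028 mol.
Electrons per atom = n(e⁻)/n(Co) = 0.01804 / 0.009028 = 2.00 ≈ 2, so the ion is Co²⁺.

+2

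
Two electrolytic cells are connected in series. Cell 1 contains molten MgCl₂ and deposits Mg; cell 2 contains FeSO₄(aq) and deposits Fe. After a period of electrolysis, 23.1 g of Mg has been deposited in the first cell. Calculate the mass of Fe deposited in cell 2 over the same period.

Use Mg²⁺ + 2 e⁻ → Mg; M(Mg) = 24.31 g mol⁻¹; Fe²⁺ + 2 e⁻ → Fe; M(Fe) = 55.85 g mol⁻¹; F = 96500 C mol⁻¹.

53.1 g

n(Mg) = 23.1 / 24.31 = 0.9502 mol.
Since Mg²⁺ + 2 e⁻ → Mg, n(e⁻) passed = 2 × 0.9502 = 1.900 mol.
Cells in series carry the same charge, so the same 1.900 mol of electrons passes through cell 2.
Fe²⁺ + 2 e⁻ → Fe, so n(Fe) = 1.900 / 2 = 0.9502 mol.
m(Fe) = 0.9502 × 55.85 = 53.1 g.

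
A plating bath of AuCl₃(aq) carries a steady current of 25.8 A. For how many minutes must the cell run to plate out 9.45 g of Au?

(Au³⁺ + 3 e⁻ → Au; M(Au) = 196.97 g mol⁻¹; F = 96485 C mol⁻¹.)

n(Au) = m/M = 9.45 / 196.97 = 0.04798 mol.
Each Au atom requires 3 electrons, so n(e⁻) = 3 × 0.04798 = 0.1439 mol.
Q = n(e⁻)·F = 0.1439 × 96485 = 13890 C.
t = Q/I = 13890 / 25.80 A = 538.3 s = 8.97 min.

8.97 min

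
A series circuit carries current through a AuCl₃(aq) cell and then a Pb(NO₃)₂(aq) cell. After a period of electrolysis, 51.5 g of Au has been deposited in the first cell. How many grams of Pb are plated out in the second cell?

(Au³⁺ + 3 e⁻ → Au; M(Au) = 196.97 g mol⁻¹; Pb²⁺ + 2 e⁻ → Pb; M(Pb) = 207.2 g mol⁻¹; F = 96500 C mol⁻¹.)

81.3 g

n(Au) = 51.5 / 196.97 = 0.2615 mol.
Since Au³⁺ + 3 e⁻ → Au, n(e⁻) passed = 3 × 0.2615 = 0.7844 mol.
Cells in series carry the same charge, so the same 0.7844 mol of electrons passes through cell 2.
Pb²⁺ + 2 e⁻ → Pb, so n(Pb) = 0.7844 / 2 = 0.3922 mol.
m(Pb) = 0.3922 × 207.2 = 81.3 g.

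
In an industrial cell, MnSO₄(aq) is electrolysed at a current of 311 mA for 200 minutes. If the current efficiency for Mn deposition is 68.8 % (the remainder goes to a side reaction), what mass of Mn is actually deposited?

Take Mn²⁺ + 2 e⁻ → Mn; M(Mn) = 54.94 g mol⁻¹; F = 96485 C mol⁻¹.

Q = I·t = 0.3110 × 12000 = 3732 C.
n(e⁻) = 3732/96485 = 0.03868 mol; theoretically n(Mn) = 0.03868/2 = 0.01934 mol, m_theo = 1.063 g.
At 68.8 % efficiency, m_actual = 0.688 × 1.063 = 0.731 g.

0.731 g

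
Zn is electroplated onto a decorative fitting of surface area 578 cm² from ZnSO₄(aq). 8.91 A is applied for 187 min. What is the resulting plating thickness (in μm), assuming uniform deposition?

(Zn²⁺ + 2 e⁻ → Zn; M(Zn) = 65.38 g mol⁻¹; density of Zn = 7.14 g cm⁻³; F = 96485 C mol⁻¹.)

Q = I·t = 8.910 × 11220 = 99970 C; n(e⁻) = 1.036 mol.
n(Zn) = n(e⁻)/2 = 0.5181 mol, so m = 0.5181 × 65.38 = 33.87 g.
Volume = m/ρ = 33.87 / 7.14 = 4.744 cm³.
Thickness = V/A = 4.744 / 578 = 0.00821 cm = 82.1 μm.

82.1 μm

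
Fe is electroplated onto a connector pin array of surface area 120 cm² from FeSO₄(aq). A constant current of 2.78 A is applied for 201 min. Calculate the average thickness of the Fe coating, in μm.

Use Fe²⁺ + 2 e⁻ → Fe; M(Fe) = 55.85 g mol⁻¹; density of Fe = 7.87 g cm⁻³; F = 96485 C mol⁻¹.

Q = I·t = 2.780 × 12060 = 33530 C; n(e⁻) = 0.3475 mol.
n(Fe) = n(e⁻)/2 = 0.1737 mol, so m = 0.1737 × 55.85 = 9.703 g.
Volume = m/ρ = 9.703 / 7.87 = 1.233 cm³.
Thickness = V/A = 1.233 / 120 = 0.0103 cm = 103 μm.

103 μm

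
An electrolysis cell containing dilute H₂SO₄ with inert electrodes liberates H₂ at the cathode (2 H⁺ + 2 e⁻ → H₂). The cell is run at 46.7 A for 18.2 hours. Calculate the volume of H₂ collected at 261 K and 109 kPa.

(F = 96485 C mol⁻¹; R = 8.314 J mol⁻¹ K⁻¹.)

316 L

Q = I·t = 46.70 A × 65520 s = 3060000 C.
n(e⁻) = Q/F = 3060000 / 96485 = 31.71 mol.
2 electrons are transferred per H₂ molecule, so n(H₂) = 31.71 / 2 = 15.86 mol.
V = nRT/P = (15.86 × 8.314 × 261) / (109 × 10³ Pa) = 0.316 m³ = 316 L.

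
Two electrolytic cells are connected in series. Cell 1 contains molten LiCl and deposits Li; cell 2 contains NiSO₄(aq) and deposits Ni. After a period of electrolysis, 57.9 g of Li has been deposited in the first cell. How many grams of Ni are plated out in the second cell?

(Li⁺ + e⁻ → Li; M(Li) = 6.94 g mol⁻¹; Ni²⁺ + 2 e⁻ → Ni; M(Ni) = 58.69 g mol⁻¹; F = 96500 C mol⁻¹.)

245 g

n(Li) = 57.9 / 6.94 = 8.343 mol.
Since Li⁺ + e⁻ → Li, n(e⁻) passed = 1 × 8.343 = 8.343 mol.
Cells in series carry the same charge, so the same 8.343 mol of electrons passes through cell 2.
Ni²⁺ + 2 e⁻ → Ni, so n(Ni) = 8.343 / 2 = 4.171 mol.
m(Ni) = 4.171 × 58.69 = 245 g.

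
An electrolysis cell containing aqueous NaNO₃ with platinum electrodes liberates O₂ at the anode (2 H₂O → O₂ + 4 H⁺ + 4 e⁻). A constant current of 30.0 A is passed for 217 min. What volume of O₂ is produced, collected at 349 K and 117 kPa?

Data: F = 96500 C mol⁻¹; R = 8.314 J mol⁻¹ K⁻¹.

Q = I·t = 30.00 A × 13020 s = 390600 C.
n(e⁻) = Q/F = 390600 / 96500 = 4.048 mol.
4 electrons are transferred per O₂ molecule, so n(O₂) = 4.048 / 4 = 1.012 mol.
V = nRT/P = (1.012 × 8.314 × 349) / (117 × 10³ Pa) = 0.0251 m³ = 25.1 L.

25.1 L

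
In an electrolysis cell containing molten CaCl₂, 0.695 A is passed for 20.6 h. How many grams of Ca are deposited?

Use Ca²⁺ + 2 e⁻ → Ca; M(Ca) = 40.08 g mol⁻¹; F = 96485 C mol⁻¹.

10.7 g

Q = I·t = 0.6950 A × 74160 s = 51540 C.
n(e⁻) = Q/F = 51540 / 96485 = 0.5342 mol.
Ca²⁺ + 2 e⁻ → Ca, so n(Ca) = n(e⁻)/2 = 0.2671 mol.
m = n·M = 0.2671 × 40.08 = 10.7 g.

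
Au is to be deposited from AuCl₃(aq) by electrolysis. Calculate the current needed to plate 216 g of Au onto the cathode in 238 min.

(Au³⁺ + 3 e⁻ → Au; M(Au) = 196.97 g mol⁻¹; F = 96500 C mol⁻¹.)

22.2 A

n(Au) = 216 / 196.97 = 1.097 mol.
n(e⁻) = 3 × 1.097 = 3.290 mol.
Q = n(e⁻)·F = 3.290 × 96500 = 317500 C.
I = Q/t = 317500 / 14280 s = 22.2 A.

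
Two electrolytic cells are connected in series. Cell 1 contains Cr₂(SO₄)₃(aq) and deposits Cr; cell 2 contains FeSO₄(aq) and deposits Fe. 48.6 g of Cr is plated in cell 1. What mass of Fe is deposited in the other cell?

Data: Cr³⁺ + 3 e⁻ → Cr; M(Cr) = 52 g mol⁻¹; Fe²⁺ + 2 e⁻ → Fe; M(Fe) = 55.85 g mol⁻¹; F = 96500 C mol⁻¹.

78.3 g

n(Cr) = 48.6 / 52 = 0.9346 mol.
Since Cr³⁺ + 3 e⁻ → Cr, n(e⁻) passed = 3 × 0.9346 = 2.804 mol.
Cells in series carry the same charge, so the same 2.804 mol of electrons passes through cell 2.
Fe²⁺ + 2 e⁻ → Fe, so n(Fe) = 2.804 / 2 = 1.402 mol.
m(Fe) = 1.402 × 55.85 = 78.3 g.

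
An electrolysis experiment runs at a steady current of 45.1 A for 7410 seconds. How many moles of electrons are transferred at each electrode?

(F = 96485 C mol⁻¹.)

3.46 mol

Q = I·t = 45.10 A × 7410.0 s = 334200 C.
n(e⁻) = Q/F = 334200 / 96485 = 3.46 mol.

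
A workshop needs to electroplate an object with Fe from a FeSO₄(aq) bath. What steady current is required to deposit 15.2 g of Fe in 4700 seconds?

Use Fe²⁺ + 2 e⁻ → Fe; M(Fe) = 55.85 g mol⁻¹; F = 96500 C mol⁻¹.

n(Fe) = 15.2 / 55.85 = 0.2722 mol.
n(e⁻) = 2 × 0.2722 = 0.5443 mol.
Q = n(e⁻)·F = 0.5443 × 96500 = 52530 C.
I = Q/t = 52530 / 4700.0 s = 11.2 A.

11.2 A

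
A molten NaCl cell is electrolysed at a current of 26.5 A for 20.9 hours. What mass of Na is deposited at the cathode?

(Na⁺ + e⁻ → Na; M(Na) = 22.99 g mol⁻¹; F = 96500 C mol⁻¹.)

475 g

Q = I·t = 26.50 A × 75240 s = 1994000 C.
n(e⁻) = Q/F = 1994000 / 96500 = 20.66 mol.
Na⁺ + e⁻ → Na, so n(Na) = n(e⁻)/1 = 20.66 mol.
m = n·M = 20.66 × 22.99 = 475 g.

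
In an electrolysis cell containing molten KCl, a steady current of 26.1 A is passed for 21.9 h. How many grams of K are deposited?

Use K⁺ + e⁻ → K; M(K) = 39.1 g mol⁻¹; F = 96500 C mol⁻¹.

834 g

Q = I·t = 26.10 A × 78840 s = 2058000 C.
n(e⁻) = Q/F = 2058000 / 96500 = 21.32 mol.
K⁺ + e⁻ → K, so n(K) = n(e⁻)/1 = 21.32 mol.
m = n·M = 21.32 × 39.1 = 834 g.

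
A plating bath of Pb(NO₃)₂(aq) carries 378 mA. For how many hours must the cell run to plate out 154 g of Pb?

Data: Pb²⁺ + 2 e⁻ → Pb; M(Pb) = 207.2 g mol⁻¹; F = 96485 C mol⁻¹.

n(Pb) = m/M = 154 / 207.2 = 0.7432 mol.
Each Pb atom requires 2 electrons, so n(e⁻) = 2 × 0.7432 = 1.486 mol.
Q = n(e⁻)·F = 1.486 × 96485 = 143400 C.
t = Q/I = 143400 / 0.3780 A = 379400 s = 105 h.

105 h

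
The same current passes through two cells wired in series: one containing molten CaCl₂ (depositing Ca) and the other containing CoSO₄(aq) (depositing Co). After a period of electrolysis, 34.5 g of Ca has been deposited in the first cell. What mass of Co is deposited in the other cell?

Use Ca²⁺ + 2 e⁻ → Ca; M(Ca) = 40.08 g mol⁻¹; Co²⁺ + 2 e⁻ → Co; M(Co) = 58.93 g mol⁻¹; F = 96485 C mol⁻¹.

n(Ca) = 34.5 / 40.08 = 0.8608 mol.
Since Ca²⁺ + 2 e⁻ → Ca, n(e⁻) passed = 2 × 0.8608 = 1.722 mol.
Cells in series carry the same charge, so the same 1.722 mol of electrons passes through cell 2.
Co²⁺ + 2 e⁻ → Co, so n(Co) = 1.722 / 2 = 0.8608 mol.
m(Co) = 0.8608 × 58.93 = 50.7 g.

50.7 g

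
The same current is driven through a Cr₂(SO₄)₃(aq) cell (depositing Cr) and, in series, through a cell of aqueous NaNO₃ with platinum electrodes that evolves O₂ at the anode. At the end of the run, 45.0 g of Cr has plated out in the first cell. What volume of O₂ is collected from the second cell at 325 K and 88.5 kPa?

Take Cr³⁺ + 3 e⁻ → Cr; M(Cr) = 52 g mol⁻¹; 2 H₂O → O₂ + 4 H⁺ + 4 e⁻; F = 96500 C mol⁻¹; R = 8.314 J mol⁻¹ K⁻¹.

19.8 L

n(Cr) = 45.0 / 52 = 0.8654 mol, so n(e⁻) = 3 × 0.8654 = 2.596 mol.
The cells are in series, so the same 2.596 mol of electrons passes through the second cell.
2 H₂O → O₂ + 4 H⁺ + 4 e⁻ — 4 mol e⁻ per mol O₂, so n(O₂) = 2.596/4 = 0.6490 mol.
V = nRT/P = (0.6490 × 8.314 × 325) / (88.5 × 10³) = 0.0198 m³ = 19.8 L.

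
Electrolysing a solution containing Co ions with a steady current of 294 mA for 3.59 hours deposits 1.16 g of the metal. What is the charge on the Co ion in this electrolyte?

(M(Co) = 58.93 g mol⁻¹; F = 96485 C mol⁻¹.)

Q = I·t = 0.2940 A × 12924 s = 3800 C, so n(e⁻) = 3800/96485 = 0.03938 mol.
n(Co) deposited = 1.16 / 58.93 = 0.01968 mol.
Electrons per atom = n(e⁻)/n(Co) = 0.03938 / 0.01968 = 2.00 ≈ 2, so the ion is Co²⁺.

+2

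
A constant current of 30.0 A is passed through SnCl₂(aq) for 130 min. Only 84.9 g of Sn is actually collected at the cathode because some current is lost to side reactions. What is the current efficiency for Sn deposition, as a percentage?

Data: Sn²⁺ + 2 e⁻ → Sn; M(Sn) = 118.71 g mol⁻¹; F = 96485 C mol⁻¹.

Q = I·t = 30.00 × 7800.0 = 234000 C; n(e⁻) = 234000/96485 = 2.425 mol.
Theoretical n(Sn) = n(e⁻)/2 = 1.213 mol, i.e. m_theo = 1.213 × 118.71 = 144.0 g.
Efficiency = m_actual / m_theo = 84.9 / 144.0 = 59.0 %.

59.0 %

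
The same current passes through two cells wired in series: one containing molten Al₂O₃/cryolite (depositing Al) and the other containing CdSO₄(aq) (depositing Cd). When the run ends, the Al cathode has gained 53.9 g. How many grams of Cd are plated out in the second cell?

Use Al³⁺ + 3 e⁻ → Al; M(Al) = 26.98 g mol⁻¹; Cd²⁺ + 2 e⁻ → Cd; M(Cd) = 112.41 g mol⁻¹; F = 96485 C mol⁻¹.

337 g

n(Al) = 53.9 / 26.98 = 1.998 mol.
Since Al³⁺ + 3 e⁻ → Al, n(e⁻) passed = 3 × 1.998 = 5.993 mol.
Cells in series carry the same charge, so the same 5.993 mol of electrons passes through cell 2.
Cd²⁺ + 2 e⁻ → Cd, so n(Cd) = 5.993 / 2 = 2.997 mol.
m(Cd) = 2.997 × 112.41 = 337 g.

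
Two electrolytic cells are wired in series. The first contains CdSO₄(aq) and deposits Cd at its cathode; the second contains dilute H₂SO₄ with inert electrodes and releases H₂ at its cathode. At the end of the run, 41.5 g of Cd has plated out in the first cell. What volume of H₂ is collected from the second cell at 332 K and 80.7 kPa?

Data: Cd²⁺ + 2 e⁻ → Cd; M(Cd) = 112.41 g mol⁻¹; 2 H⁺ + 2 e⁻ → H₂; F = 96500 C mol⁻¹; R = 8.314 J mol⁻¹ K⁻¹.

n(Cd) = 41.5 / 112.41 = 0.3692 mol, so n(e⁻) = 2 × 0.3692 = 0.7384 mol.
The cells are in series, so the same 0.7384 mol of electrons passes through the second cell.
2 H⁺ + 2 e⁻ → H₂ — 2 mol e⁻ per mol H₂, so n(H₂) = 0.7384/2 = 0.3692 mol.
V = nRT/P = (0.3692 × 8.314 × 332) / (80.7 × 10³) = 0.0126 m³ = 12.6 L.

12.6 L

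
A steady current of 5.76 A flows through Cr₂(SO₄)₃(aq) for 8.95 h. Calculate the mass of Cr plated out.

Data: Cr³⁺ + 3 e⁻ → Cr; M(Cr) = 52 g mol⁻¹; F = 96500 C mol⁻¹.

33.3 g

Q = I·t = 5.760 A × 32220 s = 185600 C.
n(e⁻) = Q/F = 185600 / 96500 = 1.923 mol.
Cr³⁺ + 3 e⁻ → Cr, so n(Cr) = n(e⁻)/3 = 0.6411 mol.
m = n·M = 0.6411 × 52 = 33.3 g.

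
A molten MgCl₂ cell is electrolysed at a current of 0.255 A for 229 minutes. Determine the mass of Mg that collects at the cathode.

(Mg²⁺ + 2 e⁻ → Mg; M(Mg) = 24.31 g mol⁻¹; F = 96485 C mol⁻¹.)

0.441 g

Q = I·t = 0.2550 A × 13740 s = 3504 C.
n(e⁻) = Q/F = 3504 / 96485 = 0.03631 mol.
Mg²⁺ + 2 e⁻ → Mg, so n(Mg) = n(e⁻)/2 = 0.01816 mol.
m = n·M = 0.01816 × 24.31 = 0.441 g.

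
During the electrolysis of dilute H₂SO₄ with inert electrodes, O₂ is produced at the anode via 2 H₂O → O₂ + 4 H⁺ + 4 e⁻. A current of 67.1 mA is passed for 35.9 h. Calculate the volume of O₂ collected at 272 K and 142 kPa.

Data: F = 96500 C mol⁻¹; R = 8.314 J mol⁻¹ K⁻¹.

0.358 L

Q = I·t = 0.06710 A × 129240 s = 8672 C.
n(e⁻) = Q/F = 8672 / 96500 = 0.08987 mol.
4 electrons are transferred per O₂ molecule, so n(O₂) = 0.08987 / 4 = 0.02247 mol.
V = nRT/P = (0.02247 × 8.314 × 272) / (142 × 10³ Pa) = 3.58 × 10⁻⁴ m³ = 0.358 L.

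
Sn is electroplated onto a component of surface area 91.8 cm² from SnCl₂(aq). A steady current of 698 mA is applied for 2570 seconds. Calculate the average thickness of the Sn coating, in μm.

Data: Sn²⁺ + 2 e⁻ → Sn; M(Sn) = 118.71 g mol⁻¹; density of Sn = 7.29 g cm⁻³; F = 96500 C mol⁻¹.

16.5 μm

Q = I·t = 0.6980 × 2570.0 = 1794 C; n(e⁻) = 0.01859 mol.
n(Sn) = n(e⁻)/2 = 0.009295 mol, so m = 0.009295 × 118.71 = 1.103 g.
Volume = m/ρ = 1.103 / 7.29 = 0.1514 cm³.
Thickness = V/A = 0.1514 / 91.8 = 0.00165 cm = 16.5 μm.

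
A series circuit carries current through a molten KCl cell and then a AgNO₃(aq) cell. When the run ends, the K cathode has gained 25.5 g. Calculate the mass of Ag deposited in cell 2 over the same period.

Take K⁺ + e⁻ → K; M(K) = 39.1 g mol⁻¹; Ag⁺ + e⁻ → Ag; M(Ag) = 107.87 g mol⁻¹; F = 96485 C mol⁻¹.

n(K) = 25.5 / 39.1 = 0.6522 mol.
Since K⁺ + e⁻ → K, n(e⁻) passed = 1 × 0.6522 = 0.6522 mol.
Cells in series carry the same charge, so the same 0.6522 mol of electrons passes through cell 2.
Ag⁺ + e⁻ → Ag, so n(Ag) = 0.6522 / 1 = 0.6522 mol.
m(Ag) = 0.6522 × 107.87 = 70.4 g.

70.4 g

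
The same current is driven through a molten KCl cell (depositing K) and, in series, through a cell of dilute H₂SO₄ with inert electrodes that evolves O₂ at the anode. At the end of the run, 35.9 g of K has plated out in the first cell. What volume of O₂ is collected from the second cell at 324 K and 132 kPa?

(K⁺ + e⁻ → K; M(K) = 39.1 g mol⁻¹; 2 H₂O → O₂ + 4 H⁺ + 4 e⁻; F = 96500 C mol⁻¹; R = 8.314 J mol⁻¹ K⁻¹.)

4.68 L

n(K) = 35.9 / 39.1 = 0.9182 mol, so n(e⁻) = 1 × 0.9182 = 0.9182 mol.
The cells are in series, so the same 0.9182 mol of electrons passes through the second cell.
2 H₂O → O₂ + 4 H⁺ + 4 e⁻ — 4 mol e⁻ per mol O₂, so n(O₂) = 0.9182/4 = 0.2295 mol.
V = nRT/P = (0.2295 × 8.314 × 324) / (132 × 10³) = 0.00468 m³ = 4.68 L.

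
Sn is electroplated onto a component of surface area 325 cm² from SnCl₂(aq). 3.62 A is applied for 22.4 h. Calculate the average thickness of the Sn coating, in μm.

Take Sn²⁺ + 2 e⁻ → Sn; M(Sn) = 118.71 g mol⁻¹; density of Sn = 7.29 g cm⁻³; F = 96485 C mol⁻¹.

758 μm

Q = I·t = 3.620 × 80640 = 291900 C; n(e⁻) = 3.026 mol.
n(Sn) = n(e⁻)/2 = 1.513 mol, so m = 1.513 × 118.71 = 179.6 g.
Volume = m/ρ = 179.6 / 7.29 = 24.63 cm³.
Thickness = V/A = 24.63 / 325 = 0.0758 cm = 758 μm.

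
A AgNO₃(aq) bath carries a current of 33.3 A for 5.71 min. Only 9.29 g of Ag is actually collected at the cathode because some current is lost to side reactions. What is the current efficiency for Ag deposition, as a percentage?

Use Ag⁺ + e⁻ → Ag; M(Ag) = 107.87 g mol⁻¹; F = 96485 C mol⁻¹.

Q = I·t = 33.30 × 342.60 = 11410 C; n(e⁻) = 11410/96485 = 0.1182 mol.
Theoretical n(Ag) = n(e⁻)/1 = 0.1182 mol, i.e. m_theo = 0.1182 × 107.87 = 12.75 g.
Efficiency = m_actual / m_theo = 9.29 / 12.75 = 72.8 %.

72.8 %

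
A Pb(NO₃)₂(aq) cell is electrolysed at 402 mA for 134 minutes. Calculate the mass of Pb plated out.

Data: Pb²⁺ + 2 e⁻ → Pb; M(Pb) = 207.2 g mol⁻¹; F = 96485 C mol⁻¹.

Q = I·t = 0.4020 A × 8040.0 s = 3232 C.
n(e⁻) = Q/F = 3232 / 96485 = 0.03350 mol.
Pb²⁺ + 2 e⁻ → Pb, so n(Pb) = n(e⁻)/2 = 0.01675 mol.
m = n·M = 0.01675 × 207.2 = 3.47 g.

3.47 g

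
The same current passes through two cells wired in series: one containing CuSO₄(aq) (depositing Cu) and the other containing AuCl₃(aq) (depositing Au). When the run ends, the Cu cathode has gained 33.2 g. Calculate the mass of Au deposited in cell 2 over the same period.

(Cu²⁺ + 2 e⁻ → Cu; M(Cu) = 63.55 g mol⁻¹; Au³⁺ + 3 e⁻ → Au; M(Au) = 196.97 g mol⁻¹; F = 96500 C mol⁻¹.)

n(Cu) = 33.2 / 63.55 = 0.5224 mol.
Since Cu²⁺ + 2 e⁻ → Cu, n(e⁻) passed = 2 × 0.5224 = 1.045 mol.
Cells in series carry the same charge, so the same 1.045 mol of electrons passes through cell 2.
Au³⁺ + 3 e⁻ → Au, so n(Au) = 1.045 / 3 = 0.3483 mol.
m(Au) = 0.3483 × 196.97 = 68.6 g.

68.6 g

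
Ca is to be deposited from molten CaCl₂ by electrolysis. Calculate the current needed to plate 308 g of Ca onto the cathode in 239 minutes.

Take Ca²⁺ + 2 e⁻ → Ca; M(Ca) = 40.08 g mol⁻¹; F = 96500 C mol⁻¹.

103 A

n(Ca) = 308 / 40.08 = 7.685 mol.
n(e⁻) = 2 × 7.685 = 15.37 mol.
Q = n(e⁻)·F = 15.37 × 96500 = 1483000 C.
I = Q/t = 1483000 / 14340 s = 103 A.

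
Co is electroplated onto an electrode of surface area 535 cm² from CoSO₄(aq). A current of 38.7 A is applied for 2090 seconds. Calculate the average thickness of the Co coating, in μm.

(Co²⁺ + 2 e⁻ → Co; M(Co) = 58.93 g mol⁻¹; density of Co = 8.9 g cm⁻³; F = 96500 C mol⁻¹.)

Q = I·t = 38.70 × 2090.0 = 80880 C; n(e⁻) = 0.8382 mol.
n(Co) = n(e⁻)/2 = 0.4191 mol, so m = 0.4191 × 58.93 = 24.70 g.
Volume = m/ρ = 24.70 / 8.9 = 2.775 cm³.
Thickness = V/A = 2.775 / 535 = 0.00519 cm = 51.9 μm.

51.9 μm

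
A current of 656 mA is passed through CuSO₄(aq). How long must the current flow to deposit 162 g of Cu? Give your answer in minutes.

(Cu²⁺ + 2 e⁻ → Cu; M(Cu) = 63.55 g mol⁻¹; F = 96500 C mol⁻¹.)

n(Cu) = m/M = 162 / 63.55 = 2.549 mol.
Each Cu atom requires 2 electrons, so n(e⁻) = 2 × 2.549 = 5.098 mol.
Q = n(e⁻)·F = 5.098 × 96500 = 492000 C.
t = Q/I = 492000 / 0.6560 A = 750000 s = 12500 min.

12500 min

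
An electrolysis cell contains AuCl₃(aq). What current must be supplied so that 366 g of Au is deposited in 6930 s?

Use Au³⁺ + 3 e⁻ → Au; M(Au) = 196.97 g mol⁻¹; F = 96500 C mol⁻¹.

n(Au) = 366 / 196.97 = 1.858 mol.
n(e⁻) = 3 × 1.858 = 5.574 mol.
Q = n(e⁻)·F = 5.574 × 96500 = 537900 C.
I = Q/t = 537900 / 6930.0 s = 77.6 A.

77.6 A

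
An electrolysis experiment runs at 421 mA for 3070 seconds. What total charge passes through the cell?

1290 C

Q = I·t = 0.4210 A × 3070.0 s = 1290 C.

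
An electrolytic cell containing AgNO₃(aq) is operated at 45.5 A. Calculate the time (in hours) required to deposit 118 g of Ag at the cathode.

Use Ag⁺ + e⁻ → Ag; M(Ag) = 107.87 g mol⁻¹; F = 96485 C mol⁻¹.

0.644 h

n(Ag) = m/M = 118 / 107.87 = 1.094 mol.
Each Ag atom requires 1 electron, so n(e⁻) = 1 × 1.094 = 1.094 mol.
Q = n(e⁻)·F = 1.094 × 96485 = 105500 C.
t = Q/I = 105500 / 45.50 A = 2320 s = 0.644 h.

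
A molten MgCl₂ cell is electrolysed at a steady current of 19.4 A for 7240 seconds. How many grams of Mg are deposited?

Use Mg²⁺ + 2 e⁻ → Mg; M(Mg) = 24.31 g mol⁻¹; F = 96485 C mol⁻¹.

Q = I·t = 19.40 A × 7240.0 s = 140500 C.
n(e⁻) = Q/F = 140500 / 96485 = 1.456 mol.
Mg²⁺ + 2 e⁻ → Mg, so n(Mg) = n(e⁻)/2 = 0.7279 mol.
m = n·M = 0.7279 × 24.31 = 17.7 g.

17.7 g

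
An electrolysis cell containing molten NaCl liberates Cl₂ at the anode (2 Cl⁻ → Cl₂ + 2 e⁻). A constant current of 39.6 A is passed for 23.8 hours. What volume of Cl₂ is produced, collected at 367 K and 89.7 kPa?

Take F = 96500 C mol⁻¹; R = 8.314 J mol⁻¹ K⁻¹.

Q = I·t = 39.60 A × 85680 s = 3393000 C.
n(e⁻) = Q/F = 3393000 / 96500 = 35.16 mol.
2 electrons are transferred per Cl₂ molecule, so n(Cl₂) = 35.16 / 2 = 17.58 mol.
V = nRT/P = (17.58 × 8.314 × 367) / (89.7 × 10³ Pa) = 0.598 m³ = 598 L.

598 L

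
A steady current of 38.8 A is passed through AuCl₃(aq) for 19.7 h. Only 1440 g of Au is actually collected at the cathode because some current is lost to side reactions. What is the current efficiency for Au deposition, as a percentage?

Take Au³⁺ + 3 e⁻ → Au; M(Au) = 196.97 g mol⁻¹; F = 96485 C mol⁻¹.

76.9 %

Q = I·t = 38.80 × 70920 = 2752000 C; n(e⁻) = 2752000/96485 = 28.52 mol.
Theoretical n(Au) = n(e⁻)/3 = 9.506 mol, i.e. m_theo = 9.506 × 196.97 = 1872 g.
Efficiency = m_actual / m_theo = 1440 / 1872 = 76.9 %.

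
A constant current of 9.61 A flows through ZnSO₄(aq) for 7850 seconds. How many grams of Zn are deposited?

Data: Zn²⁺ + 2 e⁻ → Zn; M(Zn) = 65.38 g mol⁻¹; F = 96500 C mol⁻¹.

Q = I·t = 9.610 A × 7850.0 s = 75440 C.
n(e⁻) = Q/F = 75440 / 96500 = 0.7817 mol.
Zn²⁺ + 2 e⁻ → Zn, so n(Zn) = n(e⁻)/2 = 0.3909 mol.
m = n·M = 0.3909 × 65.38 = 25.6 g.

25.6 g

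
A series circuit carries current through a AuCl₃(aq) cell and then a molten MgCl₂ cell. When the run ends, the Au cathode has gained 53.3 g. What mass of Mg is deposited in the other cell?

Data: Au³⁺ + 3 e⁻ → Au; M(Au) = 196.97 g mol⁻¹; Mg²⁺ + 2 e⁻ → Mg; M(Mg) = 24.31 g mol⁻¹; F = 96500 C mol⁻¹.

9.87 g

n(Au) = 53.3 / 196.97 = 0.2706 mol.
Since Au³⁺ + 3 e⁻ → Au, n(e⁻) passed = 3 × 0.2706 = 0.8118 mol.
Cells in series carry the same charge, so the same 0.8118 mol of electrons passes through cell 2.
Mg²⁺ + 2 e⁻ → Mg, so n(Mg) = 0.8118 / 2 = 0.4059 mol.
m(Mg) = 0.4059 × 24.31 = 9.87 g.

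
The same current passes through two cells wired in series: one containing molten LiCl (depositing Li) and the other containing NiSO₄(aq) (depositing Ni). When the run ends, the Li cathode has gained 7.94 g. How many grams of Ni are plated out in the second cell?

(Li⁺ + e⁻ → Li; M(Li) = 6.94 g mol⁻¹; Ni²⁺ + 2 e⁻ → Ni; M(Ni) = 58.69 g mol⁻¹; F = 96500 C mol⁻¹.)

33.6 g

n(Li) = 7.94 / 6.94 = 1.144 mol.
Since Li⁺ + e⁻ → Li, n(e⁻) passed = 1 × 1.144 = 1.144 mol.
Cells in series carry the same charge, so the same 1.144 mol of electrons passes through cell 2.
Ni²⁺ + 2 e⁻ → Ni, so n(Ni) = 1.144 / 2 = 0.5720 mol.
m(Ni) = 0.5720 × 58.69 = 33.6 g.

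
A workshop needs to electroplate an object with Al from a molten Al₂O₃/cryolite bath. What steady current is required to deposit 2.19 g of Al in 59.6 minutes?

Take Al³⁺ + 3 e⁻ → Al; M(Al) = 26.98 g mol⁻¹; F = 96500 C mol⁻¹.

n(Al) = 2.19 / 26.98 = 0.08117 mol.
n(e⁻) = 3 × 0.08117 = 0.2435 mol.
Q = n(e⁻)·F = 0.2435 × 96500 = 23500 C.
I = Q/t = 23500 / 3576.0 s = 6.57 A.

6.57 A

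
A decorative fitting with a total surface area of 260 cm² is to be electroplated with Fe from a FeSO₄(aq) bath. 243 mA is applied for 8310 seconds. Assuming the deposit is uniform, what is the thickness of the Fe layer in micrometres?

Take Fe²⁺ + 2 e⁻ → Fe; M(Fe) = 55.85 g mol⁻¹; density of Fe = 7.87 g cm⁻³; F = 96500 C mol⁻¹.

2.86 μm

Q = I·t = 0.2430 × 8310.0 = 2019 C; n(e⁻) = 0.02093 mol.
n(Fe) = n(e⁻)/2 = 0.01046 mol, so m = 0.01046 × 55.85 = 0.5844 g.
Volume = m/ρ = 0.5844 / 7.87 = 0.07425 cm³.
Thickness = V/A = 0.07425 / 260 = 2.86 × 10⁻⁴ cm = 2.86 μm.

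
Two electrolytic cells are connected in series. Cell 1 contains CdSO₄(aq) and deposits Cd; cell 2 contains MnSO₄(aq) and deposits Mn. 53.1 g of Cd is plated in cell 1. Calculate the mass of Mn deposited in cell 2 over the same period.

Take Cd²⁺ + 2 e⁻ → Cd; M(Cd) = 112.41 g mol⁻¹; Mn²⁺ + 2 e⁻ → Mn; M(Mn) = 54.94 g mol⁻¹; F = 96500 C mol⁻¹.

26.0 g

n(Cd) = 53.1 / 112.41 = 0.4724 mol.
Since Cd²⁺ + 2 e⁻ → Cd, n(e⁻) passed = 2 × 0.4724 = 0.9448 mol.
Cells in series carry the same charge, so the same 0.9448 mol of electrons passes through cell 2.
Mn²⁺ + 2 e⁻ → Mn, so n(Mn) = 0.9448 / 2 = 0.4724 mol.
m(Mn) = 0.4724 × 54.94 = 26.0 g.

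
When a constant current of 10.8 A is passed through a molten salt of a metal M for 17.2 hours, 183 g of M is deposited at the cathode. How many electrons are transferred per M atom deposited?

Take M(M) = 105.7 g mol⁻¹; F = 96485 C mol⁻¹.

4

Q = I·t = 10.80 A × 61920 s = 668700 C, so n(e⁻) = 668700/96485 = 6.931 mol.
n(M) deposited = 183 / 105.7 = 1.731 mol.
Electrons per atom = n(e⁻)/n(M) = 6.931 / 1.731 = 4.00 ≈ 4, so the ion is M⁴⁺.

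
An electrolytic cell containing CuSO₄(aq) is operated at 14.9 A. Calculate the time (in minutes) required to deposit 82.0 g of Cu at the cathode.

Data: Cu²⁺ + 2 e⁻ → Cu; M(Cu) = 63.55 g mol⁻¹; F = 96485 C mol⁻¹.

n(Cu) = m/M = 82.0 / 63.55 = 1.290 mol.
Each Cu atom requires 2 electrons, so n(e⁻) = 2 × 1.290 = 2.581 mol.
Q = n(e⁻)·F = 2.581 × 96485 = 249000 C.
t = Q/I = 249000 / 14.90 A = 16710 s = 279 min.

279 min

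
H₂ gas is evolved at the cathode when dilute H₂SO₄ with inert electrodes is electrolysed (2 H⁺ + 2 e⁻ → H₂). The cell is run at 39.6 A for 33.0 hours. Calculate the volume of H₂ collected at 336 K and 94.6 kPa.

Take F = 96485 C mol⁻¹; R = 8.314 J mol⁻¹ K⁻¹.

720 L

Q = I·t = 39.60 A × 118800 s = 4704000 C.
n(e⁻) = Q/F = 4704000 / 96485 = 48.76 mol.
2 electrons are transferred per H₂ molecule, so n(H₂) = 48.76 / 2 = 24.38 mol.
V = nRT/P = (24.38 × 8.314 × 336) / (94.6 × 10³ Pa) = 0.720 m³ = 720 L.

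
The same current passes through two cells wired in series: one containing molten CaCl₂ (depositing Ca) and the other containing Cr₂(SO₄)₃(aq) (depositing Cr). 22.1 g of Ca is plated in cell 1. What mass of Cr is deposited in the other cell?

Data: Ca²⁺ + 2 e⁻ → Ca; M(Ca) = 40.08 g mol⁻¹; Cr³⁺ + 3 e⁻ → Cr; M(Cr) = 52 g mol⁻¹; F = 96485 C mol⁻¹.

n(Ca) = 22.1 / 40.08 = 0.5514 mol.
Since Ca²⁺ + 2 e⁻ → Ca, n(e⁻) passed = 2 × 0.5514 = 1.103 mol.
Cells in series carry the same charge, so the same 1.103 mol of electrons passes through cell 2.
Cr³⁺ + 3 e⁻ → Cr, so n(Cr) = 1.103 / 3 = 0.3676 mol.
m(Cr) = 0.3676 × 52 = 19.1 g.

19.1 g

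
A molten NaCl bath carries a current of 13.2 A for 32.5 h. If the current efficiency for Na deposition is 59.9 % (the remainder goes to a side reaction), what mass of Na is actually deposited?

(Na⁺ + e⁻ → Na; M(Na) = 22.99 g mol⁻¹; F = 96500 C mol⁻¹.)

Q = I·t = 13.20 × 117000 = 1544000 C.
n(e⁻) = 1544000/96500 = 16.00 mol; theoretically n(Na) = 16.00/1 = 16.00 mol, m_theo = 367.9 g.
At 59.9 % efficiency, m_actual = 0.599 × 367.9 = 220 g.

220 g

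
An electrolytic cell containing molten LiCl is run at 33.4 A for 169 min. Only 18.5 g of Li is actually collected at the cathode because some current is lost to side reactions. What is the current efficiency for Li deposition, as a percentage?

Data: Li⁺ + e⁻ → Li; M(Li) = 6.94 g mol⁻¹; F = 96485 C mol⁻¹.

75.9 %

Q = I·t = 33.40 × 10140 = 338700 C; n(e⁻) = 338700/96485 = 3.510 mol.
Theoretical n(Li) = n(e⁻)/1 = 3.510 mol, i.e. m_theo = 3.510 × 6.94 = 24.36 g.
Efficiency = m_actual / m_theo = 18.5 / 24.36 = 75.9 %.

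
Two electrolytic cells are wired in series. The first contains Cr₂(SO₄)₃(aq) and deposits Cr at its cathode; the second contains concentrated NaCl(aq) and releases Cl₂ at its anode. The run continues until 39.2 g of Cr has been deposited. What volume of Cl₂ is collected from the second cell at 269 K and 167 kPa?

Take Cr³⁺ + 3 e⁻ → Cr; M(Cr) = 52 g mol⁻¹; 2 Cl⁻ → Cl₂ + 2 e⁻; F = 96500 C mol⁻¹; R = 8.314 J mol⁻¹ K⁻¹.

15.1 L

n(Cr) = 39.2 / 52 = 0.7538 mol, so n(e⁻) = 3 × 0.7538 = 2.262 mol.
The cells are in series, so the same 2.262 mol of electrons passes through the second cell.
2 Cl⁻ → Cl₂ + 2 e⁻ — 2 mol e⁻ per mol Cl₂, so n(Cl₂) = 2.262/2 = 1.131 mol.
V = nRT/P = (1.131 × 8.314 × 269) / (167 × 10³) = 0.0151 m³ = 15.1 L.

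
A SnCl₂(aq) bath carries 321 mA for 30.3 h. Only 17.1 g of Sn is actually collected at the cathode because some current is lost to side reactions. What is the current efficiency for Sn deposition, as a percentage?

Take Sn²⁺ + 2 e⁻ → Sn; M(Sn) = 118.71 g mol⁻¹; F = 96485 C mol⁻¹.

Q = I·t = 0.3210 × 109080 = 35010 C; n(e⁻) = 35010/96485 = 0.3629 mol.
Theoretical n(Sn) = n(e⁻)/2 = 0.1815 mol, i.e. m_theo = 0.1815 × 118.71 = 21.54 g.
Efficiency = m_actual / m_theo = 17.1 / 21.54 = 79.4 %.

79.4 %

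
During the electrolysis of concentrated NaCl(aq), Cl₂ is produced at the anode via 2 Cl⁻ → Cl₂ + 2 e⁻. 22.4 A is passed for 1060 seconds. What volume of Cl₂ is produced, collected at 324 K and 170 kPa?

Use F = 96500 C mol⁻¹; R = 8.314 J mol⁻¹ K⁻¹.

1.95 L

Q = I·t = 22.40 A × 1060.0 s = 23740 C.
n(e⁻) = Q/F = 23740 / 96500 = 0.2461 mol.
2 electrons are transferred per Cl₂ molecule, so n(Cl₂) = 0.2461 / 2 = 0.1230 mol.
V = nRT/P = (0.1230 × 8.314 × 324) / (170 × 10³ Pa) = 0.00195 m³ = 1.95 L.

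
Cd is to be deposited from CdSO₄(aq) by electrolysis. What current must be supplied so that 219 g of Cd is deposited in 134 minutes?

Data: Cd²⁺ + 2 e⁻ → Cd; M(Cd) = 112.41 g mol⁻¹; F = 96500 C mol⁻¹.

n(Cd) = 219 / 112.41 = 1.948 mol.
n(e⁻) = 2 × 1.948 = 3.896 mol.
Q = n(e⁻)·F = 3.896 × 96500 = 376000 C.
I = Q/t = 376000 / 8040.0 s = 46.8 A.

46.8 A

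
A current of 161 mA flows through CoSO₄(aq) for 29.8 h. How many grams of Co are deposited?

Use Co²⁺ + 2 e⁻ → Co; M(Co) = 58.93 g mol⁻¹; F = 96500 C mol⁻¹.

Q = I·t = 0.1610 A × 107280 s = 17270 C.
n(e⁻) = Q/F = 17270 / 96500 = 0.1790 mol.
Co²⁺ + 2 e⁻ → Co, so n(Co) = n(e⁻)/2 = 0.08949 mol.
m = n·M = 0.08949 × 58.93 = 5.27 g.

5.27 g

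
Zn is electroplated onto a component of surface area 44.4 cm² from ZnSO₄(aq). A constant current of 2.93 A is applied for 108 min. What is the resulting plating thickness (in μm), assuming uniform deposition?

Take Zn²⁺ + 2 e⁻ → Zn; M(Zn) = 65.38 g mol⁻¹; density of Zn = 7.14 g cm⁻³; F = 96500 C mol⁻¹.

203 μm

Q = I·t = 2.930 × 6480.0 = 18990 C; n(e⁻) = 0.1968 mol.
n(Zn) = n(e⁻)/2 = 0.09838 mol, so m = 0.09838 × 65.38 = 6.432 g.
Volume = m/ρ = 6.432 / 7.14 = 0.9008 cm³.
Thickness = V/A = 0.9008 / 44.4 = 0.0203 cm = 203 μm.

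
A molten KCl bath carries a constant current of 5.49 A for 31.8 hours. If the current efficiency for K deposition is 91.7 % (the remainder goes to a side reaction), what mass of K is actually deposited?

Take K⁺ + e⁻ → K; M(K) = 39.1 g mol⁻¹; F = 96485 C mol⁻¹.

234 g

Q = I·t = 5.490 × 114480 = 628500 C.
n(e⁻) = 628500/96485 = 6.514 mol; theoretically n(K) = 6.514/1 = 6.514 mol, m_theo = 254.7 g.
At 91.7 % efficiency, m_actual = 0.917 × 254.7 = 234 g.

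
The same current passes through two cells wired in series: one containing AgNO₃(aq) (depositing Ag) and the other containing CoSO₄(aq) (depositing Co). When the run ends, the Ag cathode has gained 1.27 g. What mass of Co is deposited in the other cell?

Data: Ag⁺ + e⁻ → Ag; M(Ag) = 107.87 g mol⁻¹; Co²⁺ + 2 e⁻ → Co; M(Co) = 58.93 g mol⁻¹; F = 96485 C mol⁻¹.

n(Ag) = 1.27 / 107.87 = 0.01177 mol.
Since Ag⁺ + e⁻ → Ag, n(e⁻) passed = 1 × 0.01177 = 0.01177 mol.
Cells in series carry the same charge, so the same 0.01177 mol of electrons passes through cell 2.
Co²⁺ + 2 e⁻ → Co, so n(Co) = 0.01177 / 2 = 0.005887 mol.
m(Co) = 0.005887 × 58.93 = 0.347 g.

0.347 g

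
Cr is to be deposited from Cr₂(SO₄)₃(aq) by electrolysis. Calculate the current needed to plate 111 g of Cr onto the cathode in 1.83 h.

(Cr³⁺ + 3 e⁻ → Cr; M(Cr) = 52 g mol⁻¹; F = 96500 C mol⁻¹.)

n(Cr) = 111 / 52 = 2.135 mol.
n(e⁻) = 3 × 2.135 = 6.404 mol.
Q = n(e⁻)·F = 6.404 × 96500 = 618000 C.
I = Q/t = 618000 / 6588.0 s = 93.8 A.

93.8 A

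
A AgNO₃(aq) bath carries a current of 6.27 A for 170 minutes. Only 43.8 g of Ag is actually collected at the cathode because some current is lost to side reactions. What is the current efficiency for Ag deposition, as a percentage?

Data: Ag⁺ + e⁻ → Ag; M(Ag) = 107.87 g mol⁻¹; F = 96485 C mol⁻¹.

61.3 %

Q = I·t = 6.270 × 10200 = 63950 C; n(e⁻) = 63950/96485 = 0.6628 mol.
Theoretical n(Ag) = n(e⁻)/1 = 0.6628 mol, i.e. m_theo = 0.6628 × 107.87 = 71.50 g.
Efficiency = m_actual / m_theo = 43.8 / 71.50 = 61.3 %.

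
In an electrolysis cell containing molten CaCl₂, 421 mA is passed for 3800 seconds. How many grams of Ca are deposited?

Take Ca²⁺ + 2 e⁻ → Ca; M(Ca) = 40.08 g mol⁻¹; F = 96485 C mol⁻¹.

0.332 g

Q = I·t = 0.4210 A × 3800.0 s = 1600 C.
n(e⁻) = Q/F = 1600 / 96485 = 0.01658 mol.
Ca²⁺ + 2 e⁻ → Ca, so n(Ca) = n(e⁻)/2 = 0.008290 mol.
m = n·M = 0.008290 × 40.08 = 0.332 g.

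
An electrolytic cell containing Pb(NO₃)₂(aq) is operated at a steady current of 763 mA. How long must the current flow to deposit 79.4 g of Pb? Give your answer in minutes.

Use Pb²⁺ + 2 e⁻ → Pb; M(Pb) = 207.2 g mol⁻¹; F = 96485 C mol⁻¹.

1620 min

n(Pb) = m/M = 79.4 / 207.2 = 0.3832 mol.
Each Pb atom requires 2 electrons, so n(e⁻) = 2 × 0.3832 = 0.7664 mol.
Q = n(e⁻)·F = 0.7664 × 96485 = 73950 C.
t = Q/I = 73950 / 0.7630 A = 96920 s = 1620 min.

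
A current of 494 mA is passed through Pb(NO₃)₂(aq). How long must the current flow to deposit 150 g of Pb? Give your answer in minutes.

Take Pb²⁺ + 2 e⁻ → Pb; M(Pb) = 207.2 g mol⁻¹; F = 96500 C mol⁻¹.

n(Pb) = m/M = 150 / 207.2 = 0.7239 mol.
Each Pb atom requires 2 electrons, so n(e⁻) = 2 × 0.7239 = 1.448 mol.
Q = n(e⁻)·F = 1.448 × 96500 = 139700 C.
t = Q/I = 139700 / 0.4940 A = 282800 s = 4710 min.

4710 min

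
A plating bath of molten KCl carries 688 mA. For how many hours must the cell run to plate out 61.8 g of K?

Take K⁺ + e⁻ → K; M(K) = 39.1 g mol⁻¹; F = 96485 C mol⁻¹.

61.6 h

n(K) = m/M = 61.8 / 39.1 = 1.581 mol.
Each K atom requires 1 electron, so n(e⁻) = 1 × 1.581 = 1.581 mol.
Q = n(e⁻)·F = 1.581 × 96485 = 152500 C.
t = Q/I = 152500 / 0.6880 A = 221700 s = 61.6 h.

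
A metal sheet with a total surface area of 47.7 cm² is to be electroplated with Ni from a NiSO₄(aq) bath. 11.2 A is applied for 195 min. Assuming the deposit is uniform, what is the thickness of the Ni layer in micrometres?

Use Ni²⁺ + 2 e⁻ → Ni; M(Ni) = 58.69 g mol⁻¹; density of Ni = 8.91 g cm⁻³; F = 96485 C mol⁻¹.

Q = I·t = 11.20 × 11700 = 131000 C; n(e⁻) = 1.358 mol.
n(Ni) = n(e⁻)/2 = 0.6791 mol, so m = 0.6791 × 58.69 = 39.85 g.
Volume = m/ρ = 39.85 / 8.91 = 4.473 cm³.
Thickness = V/A = 4.473 / 47.7 = 0.0938 cm = 938 μm.

938 μm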